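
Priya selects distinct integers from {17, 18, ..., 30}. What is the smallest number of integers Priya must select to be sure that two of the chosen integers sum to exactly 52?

Two chosen integers sum to 52 exactly when both halves of some pair {x, 52−x} with 22 ≤ x ≤ 52−x ≤ 30 are chosen — 4 such pairs.
The remaining 6 elements (those with no distinct partner in range) can never complete a 52-sum, so the worst case takes all of them and one from each pair: 6 + 4 = 10.
The 11th integer has to be the second member of some pair, so 10 + 1 = 11.

11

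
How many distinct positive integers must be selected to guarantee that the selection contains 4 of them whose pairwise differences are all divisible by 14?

43

Integers whose pairwise differences are multiples of 14 are exactly those sharing a remainder mod 14. By pigeonhole, the 14 residue classes mod 14 are the pigeonholes.
With 42 integers one could put 3 in each residue class and have no class reach 4.
The 43rd integer pushes some class to 4, so 14·3 + 1 = 43.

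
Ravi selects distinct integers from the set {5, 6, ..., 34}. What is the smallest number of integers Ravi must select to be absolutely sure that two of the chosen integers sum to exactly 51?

22

Group the elements by complementary pair {x, 51−x}: {17,34}, {18,33}, {19,32}, …, giving 9 two-element pairs and 12 integers whose partner 51−x falls outside [5,34].
By pigeonhole, treating each of those 21 groups as a pigeonhole, one can pick one integer per group — 21 integers — with no two summing to 51.
The 22nd integer lands in an occupied pair, forcing a sum of 51.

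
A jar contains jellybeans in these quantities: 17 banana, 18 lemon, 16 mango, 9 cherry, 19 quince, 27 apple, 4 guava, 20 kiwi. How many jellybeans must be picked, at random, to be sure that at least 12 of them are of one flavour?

Put each drawn jellybean into a box by flavour. The largest draw with every box below 12 takes min(count, 11) from each flavour; flavours with fewer than 11 contribute all they have.
Σ min(cᵢ, 11) = 11 + 11 + 11 + 9 + 11 + 11 + 4 + 11 = 79.
Draw number 79 + 1 = 80 must push one box to 12.

80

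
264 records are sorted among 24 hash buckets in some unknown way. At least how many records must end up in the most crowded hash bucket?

By pigeonhole, the 24 hash buckets are the holes and the 264 records are the pigeons.
If every hash bucket held at most 10 records, the total would be at most 24 × 10 = 240, which is less than 264.
So some hash bucket holds at least ⌈264/24⌉ = 11 records.

11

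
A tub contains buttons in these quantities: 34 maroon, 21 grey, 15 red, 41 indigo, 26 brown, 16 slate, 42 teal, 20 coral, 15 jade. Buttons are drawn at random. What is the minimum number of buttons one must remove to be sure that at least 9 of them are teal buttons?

In the worst case for collecting teal buttons, every non-teal button comes out first.
There are 34 + 21 + 15 + 41 + 26 + 16 + 20 + 15 = 188 non-teal buttons altogether.
After those, each further button must be teal, so 188 + 9 = 197 draws guarantee 9 teal buttons.

197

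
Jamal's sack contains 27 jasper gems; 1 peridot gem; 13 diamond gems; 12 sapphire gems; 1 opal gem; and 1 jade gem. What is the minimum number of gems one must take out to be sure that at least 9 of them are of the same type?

Put each drawn gem into a box by type. The largest draw with every box below 9 takes min(count, 8) from each type; types with fewer than 8 contribute all they have.
Σ min(cᵢ, 8) = 8 + 1 + 8 + 8 + 1 + 1 = 27.
Draw number 27 + 1 = 28 must push one box to 9.

28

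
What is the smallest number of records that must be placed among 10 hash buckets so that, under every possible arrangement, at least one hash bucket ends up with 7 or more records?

61

With 60 records one could put exactly 6 in each of the 10 hash buckets, and no hash bucket would reach 7.
By the pigeonhole principle, one more record must land in a hash bucket that already has 6, giving it 7.
So 10 × 6 + 1 = 61 records are required.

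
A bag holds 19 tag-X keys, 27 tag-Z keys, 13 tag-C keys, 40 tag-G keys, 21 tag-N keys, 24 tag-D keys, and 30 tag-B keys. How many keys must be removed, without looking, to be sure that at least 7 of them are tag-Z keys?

154

In the worst case for collecting tag-Z keys, every non-tag-Z key comes out first.
There are 19 + 13 + 40 + 21 + 24 + 30 = 147 non-tag-Z keys altogether.
After those, each further key must be tag-Z, so 147 + 7 = 154 draws guarantee 7 tag-Z keys.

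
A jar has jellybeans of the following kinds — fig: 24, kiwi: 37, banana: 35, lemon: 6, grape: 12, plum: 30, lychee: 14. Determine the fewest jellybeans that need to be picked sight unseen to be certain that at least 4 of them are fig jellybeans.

In the worst case for collecting fig jellybeans, every non-fig jellybean comes out first.
There are 37 + 35 + 6 + 12 + 30 + 14 = 134 non-fig jellybeans altogether.
After those, each further jellybean must be fig, so 134 + 4 = 138 draws guarantee 4 fig jellybeans.

138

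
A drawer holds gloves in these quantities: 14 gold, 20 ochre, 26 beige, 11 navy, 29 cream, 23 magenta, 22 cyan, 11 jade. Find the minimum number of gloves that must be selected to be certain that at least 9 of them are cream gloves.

In the worst case for collecting cream gloves, every non-cream glove comes out first.
There are 14 + 20 + 26 + 11 + 23 + 22 + 11 = 127 non-cream gloves altogether.
After those, each further glove must be cream, so 127 + 9 = 136 draws guarantee 9 cream gloves.

136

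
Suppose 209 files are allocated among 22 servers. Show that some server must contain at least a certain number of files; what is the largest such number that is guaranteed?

Pigeonhole: the 22 servers are the holes and the 209 files are the pigeons.
If every server held at most 9 files, the total would be at most 22 × 9 = 198, which is less than 209.
So some server holds at least ⌈209/22⌉ = 10 files.

10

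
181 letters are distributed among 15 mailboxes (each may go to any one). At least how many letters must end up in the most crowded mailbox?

The 15 mailboxes are the holes and the 181 letters are the pigeons.
If every mailbox held at most 12 letters, the total would be at most 15 × 12 = 180, which is less than 181.
So some mailbox holds at least ⌈181/15⌉ = 13 letters.

13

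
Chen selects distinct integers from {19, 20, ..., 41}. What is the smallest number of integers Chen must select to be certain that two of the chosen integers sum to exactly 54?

Group the elements by complementary pair {x, 54−x}: {19,35}, {20,34}, {21,33}, …, giving 8 two-element pairs, the single value 27 (it cannot pair with itself since the integers are distinct), and 6 integers whose partner 54−x falls outside [19,41].
By pigeonhole, treating each of those 15 groups as a pigeonhole, one can pick one integer per group — 15 integers — with no two summing to 54.
The 16th integer lands in an occupied pair, forcing a sum of 54.

16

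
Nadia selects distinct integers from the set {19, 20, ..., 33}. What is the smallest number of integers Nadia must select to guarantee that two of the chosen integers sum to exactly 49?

A set avoiding the sum 49 can contain at most one of each pair {x, 49−x}, plus the 3 elements whose complement lies outside the range.
The integers 25, …, 33 (9 of them) are such a set: any two sum to at least 25+26 = 51 > 49.
Pigeonhole: any 10th integer completes one of the 6 pairs, so 10 choices force a sum of 49.

10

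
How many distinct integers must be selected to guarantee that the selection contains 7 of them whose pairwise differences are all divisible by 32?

Integers whose pairwise differences are multiples of 32 are exactly those sharing a remainder mod 32. Pigeonhole: the 32 residue classes mod 32 are the pigeonholes.
With 192 integers one could put 6 in each residue class and have no class reach 7.
The 193rd integer pushes some class to 7, so 32·6 + 1 = 193.

193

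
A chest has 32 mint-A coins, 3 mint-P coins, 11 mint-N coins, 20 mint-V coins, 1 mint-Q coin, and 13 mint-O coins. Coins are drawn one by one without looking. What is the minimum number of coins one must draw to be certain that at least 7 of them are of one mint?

29

By pigeonhole, put each drawn coin into a box by mint. The largest draw with every box below 7 takes min(count, 6) from each mint; mints with fewer than 6 contribute all they have.
Σ min(cᵢ, 6) = 6 + 3 + 6 + 6 + 1 + 6 = 28.
Draw number 28 + 1 = 29 must push one box to 7.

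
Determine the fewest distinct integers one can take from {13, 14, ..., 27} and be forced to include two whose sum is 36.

Two chosen integers sum to 36 exactly when both halves of some pair {x, 36−x} with 13 ≤ x ≤ 36−x ≤ 23 are chosen — 5 such pairs.
The remaining 5 elements (those with no distinct partner in range) can never complete a 36-sum, so the worst case takes all of them and one from each pair: 5 + 5 = 10.
The 11th integer has to be the second member of some pair, so 10 + 1 = 11.

11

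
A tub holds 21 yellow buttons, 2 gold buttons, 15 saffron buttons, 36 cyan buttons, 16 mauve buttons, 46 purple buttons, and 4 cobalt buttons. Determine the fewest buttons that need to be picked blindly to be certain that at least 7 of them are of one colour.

37

An adversary could hand out at most 6 buttons per colour (gold, cobalt run out sooner): 6 + 2 + 6 + 6 + 6 + 6 + 4 = 36 buttons and still no colour has 7.
By the pigeonhole principle, one more button lands in a colour already at 6, so 37 draws are enough and 36 are not.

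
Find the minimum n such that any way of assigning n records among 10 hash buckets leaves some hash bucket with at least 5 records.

41

With 40 records one could put exactly 4 in each of the 10 hash buckets, and no hash bucket would reach 5.
One more record must land in a hash bucket that already has 4, giving it 5.
So 10 × 4 + 1 = 41 records are required.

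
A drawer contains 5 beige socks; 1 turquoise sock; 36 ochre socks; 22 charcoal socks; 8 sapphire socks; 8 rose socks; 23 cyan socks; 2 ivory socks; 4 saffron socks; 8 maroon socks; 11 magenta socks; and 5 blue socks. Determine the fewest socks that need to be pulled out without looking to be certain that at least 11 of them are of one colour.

82

The 12 colours are the holes; the socks drawn are the pigeons.
To avoid 11 of any one colour, the worst case takes at most 10 of each colour, or every sock of a colour that has fewer than 10.
That gives 5 + 1 + 10 + 10 + 8 + 8 + 10 + 2 + 4 + 8 + 10 + 5 = 81 socks with no colour reaching 11.
The next sock forces some colour to 11, so 81 + 1 = 82.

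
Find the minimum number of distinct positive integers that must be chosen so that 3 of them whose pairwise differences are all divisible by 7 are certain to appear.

15

Integers whose pairwise differences are multiples of 7 are exactly those sharing a remainder mod 7. By the pigeonhole principle, the 7 residue classes mod 7 are the pigeonholes.
With 14 integers one could put 2 in each residue class and have no class reach 3.
The 15th integer pushes some class to 3, so 7·2 + 1 = 15.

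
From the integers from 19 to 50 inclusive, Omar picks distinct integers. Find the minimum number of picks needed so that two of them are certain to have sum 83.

24

A set avoiding the sum 83 can contain at most one of each pair {x, 83−x}, plus the 14 elements whose complement lies outside the range.
The integers 19, …, 41 (23 of them) are such a set: any two sum to at least 19+20 = 39 and at most 40+41 = 81 < 83.
Pigeonhole: any 24th integer completes one of the 9 pairs, so 24 choices force a sum of 83.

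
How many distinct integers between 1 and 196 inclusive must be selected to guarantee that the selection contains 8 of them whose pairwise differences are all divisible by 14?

99

Integers whose pairwise differences are multiples of 14 are exactly those sharing a remainder mod 14. The 14 residue classes mod 14 are the pigeonholes.
With 98 integers one could put 7 in each residue class and have no class reach 8.
The 99th integer pushes some class to 8, so 14·7 + 1 = 99.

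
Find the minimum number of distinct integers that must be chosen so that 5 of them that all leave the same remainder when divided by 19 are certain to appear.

The 19 residue classes mod 19 are the pigeonholes.
With 76 integers one could put 4 in each residue class and have no class reach 5.
The 77th integer pushes some class to 5, so 19·4 + 1 = 77.

77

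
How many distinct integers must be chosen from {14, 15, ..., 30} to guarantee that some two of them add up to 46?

11

Group the elements by complementary pair {x, 46−x}: {16,30}, {17,29}, {18,28}, …, giving 7 two-element pairs; the single value 23 (it cannot pair with itself since the integers are distinct); and 2 integers whose partner 46−x falls outside [14,30].
By pigeonhole, treating each of those 10 groups as a pigeonhole, one can pick one integer per group — 10 integers — with no two summing to 46.
The 11th integer lands in an occupied pair, forcing a sum of 46.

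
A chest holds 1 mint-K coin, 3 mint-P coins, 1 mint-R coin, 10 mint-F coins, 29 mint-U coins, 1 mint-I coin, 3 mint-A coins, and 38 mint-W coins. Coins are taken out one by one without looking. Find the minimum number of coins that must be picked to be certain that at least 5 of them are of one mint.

An adversary could hand out at most 4 coins per mint (5 mints run out sooner): 1 + 3 + 1 + 4 + 4 + 1 + 3 + 4 = 21 coins and still no mint has 5.
Pigeonhole: one more coin lands in a mint already at 4, so 22 draws are enough and 21 are not.

22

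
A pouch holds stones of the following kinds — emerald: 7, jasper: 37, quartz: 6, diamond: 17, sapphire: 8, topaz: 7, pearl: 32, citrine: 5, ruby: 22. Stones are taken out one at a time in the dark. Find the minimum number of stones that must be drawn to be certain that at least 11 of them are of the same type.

74

Pigeonhole: put each drawn stone into a box by type. The largest draw with every box below 11 takes min(count, 10) from each type; types with fewer than 10 contribute all they have.
Σ min(cᵢ, 10) = 7 + 10 + 6 + 10 + 8 + 7 + 10 + 5 + 10 = 73.
Draw number 73 + 1 = 74 must push one box to 11.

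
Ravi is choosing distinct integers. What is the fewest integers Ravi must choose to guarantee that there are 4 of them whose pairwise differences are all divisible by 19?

58

Integers whose pairwise differences are multiples of 19 are exactly those sharing a remainder mod 19. Pigeonhole: the 19 residue classes mod 19 are the pigeonholes.
With 57 integers one could put 3 in each residue class and have no class reach 4.
The 58th integer pushes some class to 4, so 19·3 + 1 = 58.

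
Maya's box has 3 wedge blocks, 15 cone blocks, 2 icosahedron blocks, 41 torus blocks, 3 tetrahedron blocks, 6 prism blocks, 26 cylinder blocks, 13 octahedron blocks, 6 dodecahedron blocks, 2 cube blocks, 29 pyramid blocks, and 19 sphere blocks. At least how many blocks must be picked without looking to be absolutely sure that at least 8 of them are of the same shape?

65

By pigeonhole, the 12 shapes are the holes; the blocks drawn are the pigeons.
To avoid 8 of any one shape, the worst case takes at most 7 of each shape, or every block of a shape that has fewer than 7.
That gives 3 + 7 + 2 + 7 + 3 + 6 + 7 + 7 + 6 + 2 + 7 + 7 = 64 blocks with no shape reaching 8.
The next block forces some shape to 8, so 64 + 1 = 65.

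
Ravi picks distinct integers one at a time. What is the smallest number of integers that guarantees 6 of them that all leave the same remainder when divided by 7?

36

Pigeonhole: the 7 residue classes mod 7 are the pigeonholes.
With 35 integers one could put 5 in each residue class and have no class reach 6.
The 36th integer pushes some class to 6, so 7·5 + 1 = 36.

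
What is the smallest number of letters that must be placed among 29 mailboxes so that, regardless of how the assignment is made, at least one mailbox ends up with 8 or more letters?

204

With 203 letters one could put exactly 7 in each of the 29 mailboxes, and no mailbox would reach 8.
Pigeonhole: one more letter must land in a mailbox that already has 7, giving it 8.
So 29 × 7 + 1 = 204 letters are required.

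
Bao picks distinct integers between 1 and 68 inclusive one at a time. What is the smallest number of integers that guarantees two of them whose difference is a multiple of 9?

10

Integers whose pairwise differences are multiples of 9 are exactly those sharing a remainder mod 9. The 9 residue classes mod 9 are the pigeonholes.
With 9 integers one could put 1 in each residue class and have no class reach 2.
The 10th integer pushes some class to 2, so 9·1 + 1 = 10.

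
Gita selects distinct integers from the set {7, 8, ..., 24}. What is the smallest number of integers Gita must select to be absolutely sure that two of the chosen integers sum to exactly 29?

11

Two chosen integers sum to 29 exactly when both halves of some pair {x, 29−x} with 7 ≤ x ≤ 29−x ≤ 22 are chosen — 8 such pairs.
The remaining 2 elements (those with no distinct partner in range) can never complete a 29-sum, so the worst case takes all of them and one from each pair: 2 + 8 = 10.
The 11th integer has to be the second member of some pair, so 10 + 1 = 11.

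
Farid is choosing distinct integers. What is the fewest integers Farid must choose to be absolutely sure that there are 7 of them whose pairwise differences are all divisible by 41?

247

Integers whose pairwise differences are multiples of 41 are exactly those sharing a remainder mod 41. Pigeonhole: the 41 residue classes mod 41 are the pigeonholes.
With 246 integers one could put 6 in each residue class and have no class reach 7.
The 247th integer pushes some class to 7, so 41·6 + 1 = 247.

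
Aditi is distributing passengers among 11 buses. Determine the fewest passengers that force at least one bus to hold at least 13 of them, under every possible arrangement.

With 132 passengers one could put exactly 12 in each of the 11 buses, and no bus would reach 13.
One more passenger must land in a bus that already has 12, giving it 13.
So 11 × 12 + 1 = 133 passengers are required.

133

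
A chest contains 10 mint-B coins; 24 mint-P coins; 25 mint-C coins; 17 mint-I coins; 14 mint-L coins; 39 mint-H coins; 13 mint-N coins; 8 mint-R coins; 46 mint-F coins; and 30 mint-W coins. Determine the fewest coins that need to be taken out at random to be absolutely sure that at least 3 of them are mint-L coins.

215

In the worst case for collecting mint-L coins, every non-mint-L coin comes out first.
There are 10 + 24 + 25 + 17 + 39 + 13 + 8 + 46 + 30 = 212 non-mint-L coins altogether.
After those, each further coin must be mint-L, so 212 + 3 = 215 draws guarantee 3 mint-L coins.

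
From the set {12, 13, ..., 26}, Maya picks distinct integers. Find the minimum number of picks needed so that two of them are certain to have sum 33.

11

A set avoiding the sum 33 can contain at most one of each pair {x, 33−x}, plus the 5 elements whose complement lies outside the range.
The integers 17, …, 26 (10 of them) are such a set: any two sum to at least 17+18 = 35 > 33.
Pigeonhole: any 11th integer completes one of the 5 pairs, so 11 choices force a sum of 33.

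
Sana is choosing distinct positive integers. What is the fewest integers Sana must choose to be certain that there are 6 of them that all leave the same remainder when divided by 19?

96

By pigeonhole, the 19 residue classes mod 19 are the pigeonholes.
With 95 integers one could put 5 in each residue class and have no class reach 6.
The 96th integer pushes some class to 6, so 19·5 + 1 = 96.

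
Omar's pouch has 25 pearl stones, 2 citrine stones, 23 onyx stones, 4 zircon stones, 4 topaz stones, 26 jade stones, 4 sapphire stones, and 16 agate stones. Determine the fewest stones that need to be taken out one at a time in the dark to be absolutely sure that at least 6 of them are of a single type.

Pigeonhole: the 8 types are the holes; the stones drawn are the pigeons.
To avoid 6 of any one type, the worst case takes at most 5 of each type, or every stone of a type that has fewer than 5.
That gives 5 + 2 + 5 + 4 + 4 + 5 + 4 + 5 = 34 stones with no type reaching 6.
The next stone forces some type to 6, so 34 + 1 = 35.

35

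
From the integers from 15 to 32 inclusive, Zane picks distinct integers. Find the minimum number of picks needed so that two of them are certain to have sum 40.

14

Two chosen integers sum to 40 exactly when both halves of some pair {x, 40−x} with 15 ≤ x ≤ 40−x ≤ 25 are chosen — 5 such pairs.
The remaining 8 elements (those with no distinct partner in range) can never complete a 40-sum, so the worst case takes all of them and one from each pair: 8 + 5 = 13.
The 14th integer has to be the second member of some pair, so 13 + 1 = 14.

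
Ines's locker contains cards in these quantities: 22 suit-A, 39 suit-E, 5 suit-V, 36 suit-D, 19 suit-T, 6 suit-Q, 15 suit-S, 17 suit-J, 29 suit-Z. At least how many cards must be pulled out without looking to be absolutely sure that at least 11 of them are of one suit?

By the pigeonhole principle, the 9 suits are the holes; the cards drawn are the pigeons.
To avoid 11 of any one suit, the worst case takes at most 10 of each suit, or every card of a suit that has fewer than 10.
That gives 10 + 10 + 5 + 10 + 10 + 6 + 10 + 10 + 10 = 81 cards with no suit reaching 11.
The next card forces some suit to 11, so 81 + 1 = 82.

82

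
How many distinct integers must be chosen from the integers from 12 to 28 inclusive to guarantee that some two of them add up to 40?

10

A set avoiding the sum 40 can contain at most one of each pair {x, 40−x}, plus the 1 element equal to its own complement.
The integers 20, …, 28 (9 of them) are such a set: any two sum to at least 20+21 = 41 > 40.
Pigeonhole: any 10th integer completes one of the 8 pairs, so 10 choices force a sum of 40.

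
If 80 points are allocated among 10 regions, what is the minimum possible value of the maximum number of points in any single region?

8

By pigeonhole, the 10 regions are the holes and the 80 points are the pigeons.
If every region held at most 7 points, the total would be at most 10 × 7 = 70, which is less than 80.
So some region holds at least ⌈80/10⌉ = 8 points.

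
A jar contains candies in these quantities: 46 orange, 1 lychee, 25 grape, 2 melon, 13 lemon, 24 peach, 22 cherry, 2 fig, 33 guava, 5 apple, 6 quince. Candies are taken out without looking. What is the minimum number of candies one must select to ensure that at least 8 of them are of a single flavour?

59

By pigeonhole, put each drawn candy into a box by flavour. The largest draw with every box below 8 takes min(count, 7) from each flavour; flavours with fewer than 7 contribute all they have.
Σ min(cᵢ, 7) = 7 + 1 + 7 + 2 + 7 + 7 + 7 + 2 + 7 + 5 + 6 = 58.
Draw number 58 + 1 = 59 must push one box to 8.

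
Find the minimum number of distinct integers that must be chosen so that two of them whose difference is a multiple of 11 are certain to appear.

Integers whose pairwise differences are multiples of 11 are exactly those sharing a remainder mod 11. The 11 residue classes mod 11 are the pigeonholes.
With 11 integers one could put 1 in each residue class and have no class reach 2.
The 12th integer pushes some class to 2, so 11·1 + 1 = 12.

12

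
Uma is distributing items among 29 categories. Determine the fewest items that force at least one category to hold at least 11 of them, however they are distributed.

With 290 items one could put exactly 10 in each of the 29 categories, and no category would reach 11.
Pigeonhole: one more item must land in a category that already has 10, giving it 11.
So 29 × 10 + 1 = 291 items are required.

291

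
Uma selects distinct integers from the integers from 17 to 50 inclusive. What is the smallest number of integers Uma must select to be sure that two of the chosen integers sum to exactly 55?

A set avoiding the sum 55 can contain at most one of each pair {x, 55−x}, plus the 12 elements whose complement lies outside the range.
The integers 28, …, 50 (23 of them) are such a set: any two sum to at least 28+29 = 57 > 55.
Any 24th integer completes one of the 11 pairs, so 24 choices force a sum of 55.

24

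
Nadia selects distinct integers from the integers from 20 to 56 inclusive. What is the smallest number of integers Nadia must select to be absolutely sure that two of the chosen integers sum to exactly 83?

23

Two chosen integers sum to 83 exactly when both halves of some pair {x, 83−x} with 27 ≤ x ≤ 83−x ≤ 56 are chosen — 15 such pairs.
The remaining 7 elements (those with no distinct partner in range) can never complete a 83-sum, so the worst case takes all of them and one from each pair: 7 + 15 = 22.
The 23rd integer has to be the second member of some pair, so 22 + 1 = 23.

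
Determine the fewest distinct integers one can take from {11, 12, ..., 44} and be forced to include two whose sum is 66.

24

Two chosen integers sum to 66 exactly when both halves of some pair {x, 66−x} with 22 ≤ x ≤ 66−x ≤ 44 are chosen — 11 such pairs.
The remaining 12 elements (those with no distinct partner in range) can never complete a 66-sum, so the worst case takes all of them and one from each pair: 12 + 11 = 23.
By the pigeonhole principle, the 24th integer has to be the second member of some pair, so 23 + 1 = 24.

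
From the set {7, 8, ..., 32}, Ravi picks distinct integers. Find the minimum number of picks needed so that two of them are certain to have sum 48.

19

A set avoiding the sum 48 can contain at most one of each pair {x, 48−x}, plus the 10 elements whose complement lies outside the range or equal to its own complement.
The integers 7, …, 24 (18 of them) are such a set: any two sum to at least 7+8 = 15 and at most 23+24 = 47 < 48.
Any 19th integer completes one of the 8 pairs, so 19 choices force a sum of 48.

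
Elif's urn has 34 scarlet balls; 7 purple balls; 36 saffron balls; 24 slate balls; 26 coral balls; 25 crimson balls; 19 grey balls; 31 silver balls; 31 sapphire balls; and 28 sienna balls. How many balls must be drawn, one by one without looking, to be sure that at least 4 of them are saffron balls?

229

In the worst case for collecting saffron balls, every non-saffron ball comes out first.
There are 34 + 7 + 24 + 26 + 25 + 19 + 31 + 31 + 28 = 225 non-saffron balls altogether.
After those, each further ball must be saffron, so 225 + 4 = 229 draws guarantee 4 saffron balls.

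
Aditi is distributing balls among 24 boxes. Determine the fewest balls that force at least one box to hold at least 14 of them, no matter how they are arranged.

313

With 312 balls one could put exactly 13 in each of the 24 boxes, and no box would reach 14.
One more ball must land in a box that already has 13, giving it 14.
So 24 × 13 + 1 = 313 balls are required.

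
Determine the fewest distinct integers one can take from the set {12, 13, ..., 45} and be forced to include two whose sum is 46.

24

Two chosen integers sum to 46 exactly when both halves of some pair {x, 46−x} with 12 ≤ x ≤ 46−x ≤ 34 are chosen — 11 such pairs.
The remaining 12 elements (those with no distinct partner in range) can never complete a 46-sum, so the worst case takes all of them and one from each pair: 12 + 11 = 23.
Pigeonhole: the 24th integer has to be the second member of some pair, so 23 + 1 = 24.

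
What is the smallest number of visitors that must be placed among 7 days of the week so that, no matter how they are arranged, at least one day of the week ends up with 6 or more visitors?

With 35 visitors one could put exactly 5 in each of the 7 days of the week, and no day of the week would reach 6.
One more visitor must land in a day of the week that already has 5, giving it 6.
So 7 × 5 + 1 = 36 visitors are required.

36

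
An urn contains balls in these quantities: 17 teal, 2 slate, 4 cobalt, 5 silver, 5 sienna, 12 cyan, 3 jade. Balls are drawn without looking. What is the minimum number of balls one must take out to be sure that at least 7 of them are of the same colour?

32

Put each drawn ball into a box by colour. The largest draw with every box below 7 takes min(count, 6) from each colour; colours with fewer than 6 contribute all they have.
Σ min(cᵢ, 6) = 6 + 2 + 4 + 5 + 5 + 6 + 3 = 31.
Draw number 31 + 1 = 32 must push one box to 7.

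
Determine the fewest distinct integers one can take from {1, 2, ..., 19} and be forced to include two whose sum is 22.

12

A set avoiding the sum 22 can contain at most one of each pair {x, 22−x}, plus the 3 elements whose complement lies outside the range or equal to its own complement.
The integers 1, …, 11 (11 of them) are such a set: any two sum to at least 1+2 = 3 and at most 10+11 = 21 < 22.
Any 12th integer completes one of the 8 pairs, so 12 choices force a sum of 22.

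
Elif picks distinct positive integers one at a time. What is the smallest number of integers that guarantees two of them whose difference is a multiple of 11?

Integers whose pairwise differences are multiples of 11 are exactly those sharing a remainder mod 11. The 11 residue classes mod 11 are the pigeonholes.
With 11 integers one could put 1 in each residue class and have no class reach 2.
The 12th integer pushes some class to 2, so 11·1 + 1 = 12.

12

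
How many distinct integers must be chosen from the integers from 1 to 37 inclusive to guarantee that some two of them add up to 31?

A set avoiding the sum 31 can contain at most one of each pair {x, 31−x}, plus the 7 elements whose complement lies outside the range.
The integers 16, …, 37 (22 of them) are such a set: any two sum to at least 16+17 = 33 > 31.
By the pigeonhole principle, any 23rd integer completes one of the 15 pairs, so 23 choices force a sum of 31.

23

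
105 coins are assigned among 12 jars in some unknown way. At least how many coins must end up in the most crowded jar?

9

Pigeonhole: the 12 jars are the holes and the 105 coins are the pigeons.
If every jar held at most 8 coins, the total would be at most 12 × 8 = 96, which is less than 105.
So some jar holds at least ⌈105/12⌉ = 9 coins.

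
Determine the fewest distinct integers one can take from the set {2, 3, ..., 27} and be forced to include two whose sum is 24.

17

Two chosen integers sum to 24 exactly when both halves of some pair {x, 24−x} with 2 ≤ x ≤ 24−x ≤ 22 are chosen — 10 such pairs.
The remaining 6 elements (those with no distinct partner in range) can never complete a 24-sum, so the worst case takes all of them and one from each pair: 6 + 10 = 16.
Pigeonhole: the 17th integer has to be the second member of some pair, so 16 + 1 = 17.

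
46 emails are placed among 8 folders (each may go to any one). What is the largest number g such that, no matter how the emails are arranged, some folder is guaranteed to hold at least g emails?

6

The 8 folders are the holes and the 46 emails are the pigeons.
If every folder held at most 5 emails, the total would be at most 8 × 5 = 40, which is less than 46.
So some folder holds at least ⌈46/8⌉ = 6 emails.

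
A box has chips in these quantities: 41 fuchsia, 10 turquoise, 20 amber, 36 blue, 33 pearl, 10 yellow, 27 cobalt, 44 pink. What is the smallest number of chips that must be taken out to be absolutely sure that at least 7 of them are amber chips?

In the worst case for collecting amber chips, every non-amber chip comes out first.
There are 41 + 10 + 36 + 33 + 10 + 27 + 44 = 201 non-amber chips altogether.
After those, each further chip must be amber, so 201 + 7 = 208 draws guarantee 7 amber chips.

208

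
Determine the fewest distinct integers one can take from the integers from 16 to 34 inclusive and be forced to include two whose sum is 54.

Group the elements by complementary pair {x, 54−x}: {20,34}, {21,33}, {22,32}, …, giving 7 two-element pairs; the single value 27 (it cannot pair with itself since the integers are distinct); and 4 integers whose partner 54−x falls outside [16,34].
By pigeonhole, treating each of those 12 groups as a pigeonhole, one can pick one integer per group — 12 integers — with no two summing to 54.
The 13th integer lands in an occupied pair, forcing a sum of 54.

13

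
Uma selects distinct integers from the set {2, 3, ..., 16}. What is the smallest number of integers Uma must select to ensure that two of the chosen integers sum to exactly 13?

11

A set avoiding the sum 13 can contain at most one of each pair {x, 13−x}, plus the 5 elements whose complement lies outside the range.
The integers 7, …, 16 (10 of them) are such a set: any two sum to at least 7+8 = 15 > 13.
Any 11th integer completes one of the 5 pairs, so 11 choices force a sum of 13.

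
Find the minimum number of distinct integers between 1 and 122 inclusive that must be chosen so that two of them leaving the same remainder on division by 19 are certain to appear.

20

By pigeonhole, the 19 residue classes mod 19 are the pigeonholes.
With 19 integers one could put 1 in each residue class and have no class reach 2.
The 20th integer pushes some class to 2, so 19·1 + 1 = 20.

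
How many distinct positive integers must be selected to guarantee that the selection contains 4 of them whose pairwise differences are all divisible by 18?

55

Integers whose pairwise differences are multiples of 18 are exactly those sharing a remainder mod 18. By pigeonhole, the 18 residue classes mod 18 are the pigeonholes.
With 54 integers one could put 3 in each residue class and have no class reach 4.
The 55th integer pushes some class to 4, so 18·3 + 1 = 55.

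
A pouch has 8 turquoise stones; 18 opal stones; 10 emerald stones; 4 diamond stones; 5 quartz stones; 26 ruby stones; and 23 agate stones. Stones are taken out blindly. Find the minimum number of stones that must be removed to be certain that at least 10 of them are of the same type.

By pigeonhole, put each drawn stone into a box by type. The largest draw with every box below 10 takes min(count, 9) from each type; types with fewer than 9 contribute all they have.
Σ min(cᵢ, 9) = 8 + 9 + 9 + 4 + 5 + 9 + 9 = 53.
Draw number 53 + 1 = 54 must push one box to 10.

54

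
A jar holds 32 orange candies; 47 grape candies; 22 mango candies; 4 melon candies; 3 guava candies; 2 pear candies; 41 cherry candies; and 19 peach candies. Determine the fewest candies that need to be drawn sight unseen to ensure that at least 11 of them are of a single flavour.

By the pigeonhole principle, the 8 flavours are the holes; the candies drawn are the pigeons.
To avoid 11 of any one flavour, the worst case takes at most 10 of each flavour, or every candy of a flavour that has fewer than 10.
That gives 10 + 10 + 10 + 4 + 3 + 2 + 10 + 10 = 59 candies with no flavour reaching 11.
The next candy forces some flavour to 11, so 59 + 1 = 60.

60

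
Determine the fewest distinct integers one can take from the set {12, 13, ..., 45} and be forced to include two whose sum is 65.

A set avoiding the sum 65 can contain at most one of each pair {x, 65−x}, plus the 8 elements whose complement lies outside the range.
The integers 12, …, 32 (21 of them) are such a set: any two sum to at least 12+13 = 25 and at most 31+32 = 63 < 65.
Any 22nd integer completes one of the 13 pairs, so 22 choices force a sum of 65.

22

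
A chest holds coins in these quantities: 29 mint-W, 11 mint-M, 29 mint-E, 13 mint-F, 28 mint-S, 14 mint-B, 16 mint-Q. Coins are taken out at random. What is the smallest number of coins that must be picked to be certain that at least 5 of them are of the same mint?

29

The 7 mints are the holes; the coins drawn are the pigeons.
To avoid 5 of any one mint, the worst case takes at most 4 of each mint.
That gives 4 + 4 + 4 + 4 + 4 + 4 + 4 = 28 coins with no mint reaching 5.
The next coin forces some mint to 5, so 28 + 1 = 29.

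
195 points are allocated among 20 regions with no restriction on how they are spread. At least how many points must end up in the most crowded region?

The 20 regions are the holes and the 195 points are the pigeons.
If every region held at most 9 points, the total would be at most 20 × 9 = 180, which is less than 195.
So some region holds at least ⌈195/20⌉ = 10 points.

10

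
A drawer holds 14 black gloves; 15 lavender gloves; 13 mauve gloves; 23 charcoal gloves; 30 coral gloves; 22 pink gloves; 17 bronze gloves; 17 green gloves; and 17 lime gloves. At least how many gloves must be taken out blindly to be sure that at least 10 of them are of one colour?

Pigeonhole: put each drawn glove into a box by colour. The largest draw with every box below 10 takes min(count, 9) from each colour.
Σ min(cᵢ, 9) = 9 + 9 + 9 + 9 + 9 + 9 + 9 + 9 + 9 = 81.
Draw number 81 + 1 = 82 must push one box to 10.

82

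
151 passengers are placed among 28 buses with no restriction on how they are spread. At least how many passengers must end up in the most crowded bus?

By the pigeonhole principle, the 28 buses are the holes and the 151 passengers are the pigeons.
If every bus held at most 5 passengers, the total would be at most 28 × 5 = 140, which is less than 151.
So some bus holds at least ⌈151/28⌉ = 6 passengers.

6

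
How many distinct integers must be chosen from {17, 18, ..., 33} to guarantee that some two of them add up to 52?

11

A set avoiding the sum 52 can contain at most one of each pair {x, 52−x}, plus the 3 elements whose complement lies outside the range or equal to its own complement.
The integers 17, …, 26 (10 of them) are such a set: any two sum to at least 17+18 = 35 and at most 25+26 = 51 < 52.
By the pigeonhole principle, any 11th integer completes one of the 7 pairs, so 11 choices force a sum of 52.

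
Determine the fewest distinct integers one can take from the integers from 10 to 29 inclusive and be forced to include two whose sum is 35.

13

Group the elements by complementary pair {x, 35−x}: {10,25}, {11,24}, {12,23}, …, giving 8 two-element pairs and 4 integers whose partner 35−x falls outside [10,29].
Treating each of those 12 groups as a pigeonhole, one can pick one integer per group — 12 integers — with no two summing to 35.
The 13th integer lands in an occupied pair, forcing a sum of 35.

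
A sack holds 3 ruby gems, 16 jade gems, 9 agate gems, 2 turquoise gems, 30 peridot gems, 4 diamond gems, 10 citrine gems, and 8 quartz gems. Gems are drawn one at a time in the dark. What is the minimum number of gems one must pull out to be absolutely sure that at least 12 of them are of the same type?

59

The 8 types are the holes; the gems drawn are the pigeons.
To avoid 12 of any one type, the worst case takes at most 11 of each type, or every gem of a type that has fewer than 11.
That gives 3 + 11 + 9 + 2 + 11 + 4 + 10 + 8 = 58 gems with no type reaching 12.
The next gem forces some type to 12, so 58 + 1 = 59.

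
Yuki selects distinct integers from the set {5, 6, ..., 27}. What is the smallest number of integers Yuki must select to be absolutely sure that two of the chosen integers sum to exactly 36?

A set avoiding the sum 36 can contain at most one of each pair {x, 36−x}, plus the 5 elements whose complement lies outside the range or equal to its own complement.
The integers 5, …, 18 (14 of them) are such a set: any two sum to at least 5+6 = 11 and at most 17+18 = 35 < 36.
Any 15th integer completes one of the 9 pairs, so 15 choices force a sum of 36.

15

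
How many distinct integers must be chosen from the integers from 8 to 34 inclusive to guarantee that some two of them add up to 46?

A set avoiding the sum 46 can contain at most one of each pair {x, 46−x}, plus the 5 elements whose complement lies outside the range or equal to its own complement.
The integers 8, …, 23 (16 of them) are such a set: any two sum to at least 8+9 = 17 and at most 22+23 = 45 < 46.
Pigeonhole: any 17th integer completes one of the 11 pairs, so 17 choices force a sum of 46.

17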